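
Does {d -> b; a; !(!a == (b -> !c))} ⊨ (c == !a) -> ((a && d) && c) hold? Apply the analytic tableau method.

Initial set: {(d -> b); a; !(!a == (b -> !c)); !((c == !a) -> ((a && d) && c))}.
!((c == !a) -> ((a && d) && c)): α-rule — add (c == !a), !((a && d) && c).
(d -> b): β-rule — branch into !d  //  b.
  branch 1 (add !d):
    !(!a == (b -> !c)): β-rule — branch into !a, !(b -> !c)  //  !!a, (b -> !c).
      branch 1.1 (add !a, !(b -> !c)):
        × closes — contains both a and !a.
      branch 1.2 (add !!a, (b -> !c)):
        (c == !a): β-rule — branch into c, !a  //  !c, !!a.
          branch 1.2.1 (add c, !a):
            × closes — contains both a and !a.
          branch 1.2.2 (add !c, !!a):
            !((a && d) && c): β-rule — branch into !(a && d)  //  !c.
              branch 1.2.2.1 (add !(a && d)):
                (b -> !c): β-rule — branch into !b  //  !c.
                  branch 1.2.2.1.1 (add !b):
                    !(a && d): β-rule — branch into !a  //  !d.
                      branch 1.2.2.1.1.1 (add !a):
                        × closes — contains both a and !a.
                      branch 1.2.2.1.1.2 (add !d):
                        ○ open, literals {a=T, b=F, c=F, d=F}.
                  branch 1.2.2.1.2 (add !c):
                    !(a && d): β-rule — branch into !a  //  !d.
                      branch 1.2.2.1.2.1 (add !a):
                        × closes — contains both a and !a.
                      branch 1.2.2.1.2.2 (add !d):
                        ○ open, literals {a=T, c=F, d=F}.
              branch 1.2.2.2 (add !c):
                (b -> !c): β-rule — branch into !b  //  !c.
                  branch 1.2.2.2.1 (add !b):
                    ○ open, literals {a=T, b=F, c=F, d=F}.
                  branch 1.2.2.2.2 (add !c):
                    ○ open, literals {a=T, c=F, d=F}.
  branch 2 (add b):
    !(!a == (b -> !c)): β-rule — branch into !a, !(b -> !c)  //  !!a, (b -> !c).
      branch 2.1 (add !a, !(b -> !c)):
        × closes — contains both a and !a.
      branch 2.2 (add !!a, (b -> !c)):
        (c == !a): β-rule — branch into c, !a  //  !c, !!a.
          branch 2.2.1 (add c, !a):
            × closes — contains both a and !a.
          branch 2.2.2 (add !c, !!a):
            !((a && d) && c): β-rule — branch into !(a && d)  //  !c.
              branch 2.2.2.1 (add !(a && d)):
                (b -> !c): β-rule — branch into !b  //  !c.
                  branch 2.2.2.1.1 (add !b):
                    × closes — contains both b and !b.
                  branch 2.2.2.1.2 (add !c):
                    !(a && d): β-rule — branch into !a  //  !d.
                      branch 2.2.2.1.2.1 (add !a):
                        × closes — contains both a and !a.
                      branch 2.2.2.1.2.2 (add !d):
                        ○ open, literals {a=T, b=T, c=F, d=F}.
              branch 2.2.2.2 (add !c):
                (b -> !c): β-rule — branch into !b  //  !c.
                  branch 2.2.2.2.1 (add !b):
                    × closes — contains both b and !b.
                  branch 2.2.2.2.2 (add !c):
                    ○ open, literals {a=T, b=T, c=F}.
9 branches closed, 6 open.
An open branch gives a countermodel: a=T, b=F, c=F, d=F (unmentioned atoms arbitrary); the premises hold there but the conclusion fails.

No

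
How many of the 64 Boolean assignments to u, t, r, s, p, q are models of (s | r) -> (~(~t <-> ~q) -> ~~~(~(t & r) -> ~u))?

Initial set: {((s | r) -> (~(~t <-> ~q) -> ~~~(~(t & r) -> ~u)))}.
((s | r) -> (~(~t <-> ~q) -> ~~~(~(t & r) -> ~u))): β-rule — branch into ~(s | r)  //  (~(~t <-> ~q) -> ~~~(~(t & r) -> ~u)).
  branch 1 (add ~(s | r)):
    ~(s | r): α-rule — add ~s, ~r.
    ○ open, literals {r=F, s=F}.
  branch 2 (add (~(~t <-> ~q) -> ~~~(~(t & r) -> ~u))):
    (~(~t <-> ~q) -> ~~~(~(t & r) -> ~u)): β-rule — branch into ~~(~t <-> ~q)  //  ~~~(~(t & r) -> ~u).
      branch 2.1 (add ~~(~t <-> ~q)):
        ~~(~t <-> ~q): β-rule — branch into ~t, ~q  //  ~~t, ~~q.
          branch 2.1.1 (add ~t, ~q):
            ○ open, literals {q=F, t=F}.
          branch 2.1.2 (add ~~t, ~~q):
            ○ open, literals {q=T, t=T}.
      branch 2.2 (add ~~~(~(t & r) -> ~u)):
        ~~~(~(t & r) -> ~u): drop double negation, giving ~(~(t & r) -> ~u).
        ~(~(t & r) -> ~u): α-rule — add ~(t & r), ~~u.
        ~(t & r): β-rule — branch into ~t  //  ~r.
          branch 2.2.1 (add ~t):
            ○ open, literals {t=F, u=T}.
          branch 2.2.2 (add ~r):
            ○ open, literals {r=F, u=T}.
0 branches closed, 5 open.
Each open branch fixes some atoms; the unmentioned ones are free. Counting distinct full assignments: branch {r=F, s=F} (u, t, p, q) contributes 16 new; branch {q=F, t=F} (u, r, s, p) contributes 12 new; branch {q=T, t=T} (u, r, s, p) contributes 12 new; branch {t=F, u=T} (r, s, p, q) contributes 6 new; branch {r=F, u=T} (t, s, p, q) contributes 2 new. Total: 48.

48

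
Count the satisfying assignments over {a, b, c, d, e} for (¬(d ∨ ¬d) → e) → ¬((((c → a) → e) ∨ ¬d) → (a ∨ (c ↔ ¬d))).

8

Initial set: {T ((¬(d ∨ ¬d) → e) → ¬((((c → a) → e) ∨ ¬d) → (a ∨ (c ↔ ¬d))))}.
T ((¬(d ∨ ¬d) → e) → ¬((((c → a) → e) ∨ ¬d) → (a ∨ (c ↔ ¬d)))): β-rule — branch into F (¬(d ∨ ¬d) → e)  //  T ¬((((c → a) → e) ∨ ¬d) → (a ∨ (c ↔ ¬d))).
  branch 1 (add F (¬(d ∨ ¬d) → e)):
    F (¬(d ∨ ¬d) → e): α-rule — add T ¬(d ∨ ¬d), F e.
    T ¬(d ∨ ¬d): α-rule — add F d, F ¬d.
    × closes — contains both d and ¬d.
  branch 2 (add T ¬((((c → a) → e) ∨ ¬d) → (a ∨ (c ↔ ¬d)))):
    T ¬((((c → a) → e) ∨ ¬d) → (a ∨ (c ↔ ¬d))): α-rule — add T (((c → a) → e) ∨ ¬d), F (a ∨ (c ↔ ¬d)).
    F (a ∨ (c ↔ ¬d)): α-rule — add F a, F (c ↔ ¬d).
    T (((c → a) → e) ∨ ¬d): β-rule — branch into T ((c → a) → e)  //  T ¬d.
      branch 2.1 (add T ((c → a) → e)):
        F (c ↔ ¬d): β-rule — branch into T c, F ¬d  //  F c, T ¬d.
          branch 2.1.1 (add T c, F ¬d):
            T ((c → a) → e): β-rule — branch into F (c → a)  //  T e.
              branch 2.1.1.1 (add F (c → a)):
                F (c → a): α-rule — add T c, F a.
                ○ open, literals {a=0, c=1, d=1}.
              branch 2.1.1.2 (add T e):
                ○ open, literals {a=0, c=1, d=1, e=1}.
          branch 2.1.2 (add F c, T ¬d):
            T ((c → a) → e): β-rule — branch into F (c → a)  //  T e.
              branch 2.1.2.1 (add F (c → a)):
                F (c → a): α-rule — add T c, F a.
                × closes — contains both c and ¬c.
              branch 2.1.2.2 (add T e):
                ○ open, literals {a=0, c=0, d=0, e=1}.
      branch 2.2 (add T ¬d):
        F (c ↔ ¬d): β-rule — branch into T c, F ¬d  //  F c, T ¬d.
          branch 2.2.1 (add T c, F ¬d):
            × closes — contains both d and ¬d.
          branch 2.2.2 (add F c, T ¬d):
            ○ open, literals {a=0, c=0, d=0}.
3 branches closed, 4 open.
Each open branch fixes some atoms; the unmentioned ones are free. Counting distinct full assignments: branch {a=0, c=1, d=1} (b, e) contributes 4 new; branch {a=0, c=1, d=1, e=1} (b) contributes 0 new; branch {a=0, c=0, d=0, e=1} (b) contributes 2 new; branch {a=0, c=0, d=0} (b, e) contributes 2 new. Total: 8.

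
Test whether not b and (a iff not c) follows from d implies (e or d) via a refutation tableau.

No

Initial set: {(d implies (e or d)); not (not b and (a iff not c))}.
(d implies (e or d)): β-rule — branch into not d  //  (e or d).
  branch 1 (add not d):
    not (not b and (a iff not c)): β-rule — branch into not not b  //  not (a iff not c).
      branch 1.1 (add not not b):
        ○ open, literals {b=T, d=F}.
      branch 1.2 (add not (a iff not c)):
        not (a iff not c): β-rule — branch into a, not not c  //  not a, not c.
          branch 1.2.1 (add a, not not c):
            ○ open, literals {a=T, c=T, d=F}.
          branch 1.2.2 (add not a, not c):
            ○ open, literals {a=F, c=F, d=F}.
  branch 2 (add (e or d)):
    not (not b and (a iff not c)): β-rule — branch into not not b  //  not (a iff not c).
      branch 2.1 (add not not b):
        (e or d): β-rule — branch into e  //  d.
          branch 2.1.1 (add e):
            ○ open, literals {b=T, e=T}.
          branch 2.1.2 (add d):
            ○ open, literals {b=T, d=T}.
      branch 2.2 (add not (a iff not c)):
        (e or d): β-rule — branch into e  //  d.
          branch 2.2.1 (add e):
            not (a iff not c): β-rule — branch into a, not not c  //  not a, not c.
              branch 2.2.1.1 (add a, not not c):
                ○ open, literals {a=T, c=T, e=T}.
              branch 2.2.1.2 (add not a, not c):
                ○ open, literals {a=F, c=F, e=T}.
          branch 2.2.2 (add d):
            not (a iff not c): β-rule — branch into a, not not c  //  not a, not c.
              branch 2.2.2.1 (add a, not not c):
                ○ open, literals {a=T, c=T, d=T}.
              branch 2.2.2.2 (add not a, not c):
                ○ open, literals {a=F, c=F, d=T}.
0 branches closed, 9 open.
An open branch gives a countermodel: b=T, d=F (unmentioned atoms arbitrary); the premises hold there but the conclusion fails.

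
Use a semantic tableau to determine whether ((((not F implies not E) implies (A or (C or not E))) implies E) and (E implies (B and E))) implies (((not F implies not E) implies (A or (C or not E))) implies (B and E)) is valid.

Assume the negation and expand:
Initial set: {F (((((not F implies not E) implies (A or (C or not E))) implies E) and (E implies (B and E))) implies (((not F implies not E) implies (A or (C or not E))) implies (B and E)))}.
F (((((not F implies not E) implies (A or (C or not E))) implies E) and (E implies (B and E))) implies (((not F implies not E) implies (A or (C or not E))) implies (B and E))): α-rule — add T ((((not F implies not E) implies (A or (C or not E))) implies E) and (E implies (B and E))), F (((not F implies not E) implies (A or (C or not E))) implies (B and E)).
T ((((not F implies not E) implies (A or (C or not E))) implies E) and (E implies (B and E))): α-rule — add T (((not F implies not E) implies (A or (C or not E))) implies E), T (E implies (B and E)).
F (((not F implies not E) implies (A or (C or not E))) implies (B and E)): α-rule — add T ((not F implies not E) implies (A or (C or not E))), F (B and E).
T (((not F implies not E) implies (A or (C or not E))) implies E): β-rule — branch into F ((not F implies not E) implies (A or (C or not E)))  //  T E.
  branch 1 (add F ((not F implies not E) implies (A or (C or not E)))):
    F ((not F implies not E) implies (A or (C or not E))): α-rule — add T (not F implies not E), F (A or (C or not E)).
    F (A or (C or not E)): α-rule — add F A, F (C or not E).
    F (C or not E): α-rule — add F C, F not E.
    T (E implies (B and E)): β-rule — branch into F E  //  T (B and E).
      branch 1.1 (add F E):
        × closes — contains both E and not E.
      branch 1.2 (add T (B and E)):
        T (B and E): α-rule — add T B, T E.
        T ((not F implies not E) implies (A or (C or not E))): β-rule — branch into F (not F implies not E)  //  T (A or (C or not E)).
          branch 1.2.1 (add F (not F implies not E)):
            F (not F implies not E): α-rule — add T not F, F not E.
            F (B and E): β-rule — branch into F B  //  F E.
              branch 1.2.1.1 (add F B):
                × closes — contains both B and not B.
              branch 1.2.1.2 (add F E):
                × closes — contains both E and not E.
          branch 1.2.2 (add T (A or (C or not E))):
            F (B and E): β-rule — branch into F B  //  F E.
              branch 1.2.2.1 (add F B):
                × closes — contains both B and not B.
              branch 1.2.2.2 (add F E):
                × closes — contains both E and not E.
  branch 2 (add T E):
    T (E implies (B and E)): β-rule — branch into F E  //  T (B and E).
      branch 2.1 (add F E):
        × closes — contains both E and not E.
      branch 2.2 (add T (B and E)):
        T (B and E): α-rule — add T B, T E.
        T ((not F implies not E) implies (A or (C or not E))): β-rule — branch into F (not F implies not E)  //  T (A or (C or not E)).
          branch 2.2.1 (add F (not F implies not E)):
            F (not F implies not E): α-rule — add T not F, F not E.
            F (B and E): β-rule — branch into F B  //  F E.
              branch 2.2.1.1 (add F B):
                × closes — contains both B and not B.
              branch 2.2.1.2 (add F E):
                × closes — contains both E and not E.
          branch 2.2.2 (add T (A or (C or not E))):
            F (B and E): β-rule — branch into F B  //  F E.
              branch 2.2.2.1 (add F B):
                × closes — contains both B and not B.
              branch 2.2.2.2 (add F E):
                × closes — contains both E and not E.
All 10 branches close.
Every branch closed, so the negation is unsatisfiable and the formula is valid.

Valid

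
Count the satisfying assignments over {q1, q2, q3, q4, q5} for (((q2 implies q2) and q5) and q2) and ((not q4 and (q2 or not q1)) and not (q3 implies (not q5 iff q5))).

2

Initial set: {((((q2 implies q2) and q5) and q2) and ((not q4 and (q2 or not q1)) and not (q3 implies (not q5 iff q5))))}.
((((q2 implies q2) and q5) and q2) and ((not q4 and (q2 or not q1)) and not (q3 implies (not q5 iff q5)))): α-rule — add (((q2 implies q2) and q5) and q2), ((not q4 and (q2 or not q1)) and not (q3 implies (not q5 iff q5))).
(((q2 implies q2) and q5) and q2): α-rule — add ((q2 implies q2) and q5), q2.
((not q4 and (q2 or not q1)) and not (q3 implies (not q5 iff q5))): α-rule — add (not q4 and (q2 or not q1)), not (q3 implies (not q5 iff q5)).
((q2 implies q2) and q5): α-rule — add (q2 implies q2), q5.
(not q4 and (q2 or not q1)): α-rule — add not q4, (q2 or not q1).
not (q3 implies (not q5 iff q5)): α-rule — add q3, not (not q5 iff q5).
(q2 implies q2): β-rule — branch into not q2  //  q2.
  branch 1 (add not q2):
    × closes — contains both q2 and not q2.
  branch 2 (add q2):
    (q2 or not q1): β-rule — branch into q2  //  not q1.
      branch 2.1 (add q2):
        not (not q5 iff q5): β-rule — branch into not q5, not q5  //  not not q5, q5.
          branch 2.1.1 (add not q5, not q5):
            × closes — contains both q5 and not q5.
          branch 2.1.2 (add not not q5, q5):
            ○ open, literals {q2=true, q3=true, q4=false, q5=true}.
      branch 2.2 (add not q1):
        not (not q5 iff q5): β-rule — branch into not q5, not q5  //  not not q5, q5.
          branch 2.2.1 (add not q5, not q5):
            × closes — contains both q5 and not q5.
          branch 2.2.2 (add not not q5, q5):
            ○ open, literals {q1=false, q2=true, q3=true, q4=false, q5=true}.
3 branches closed, 2 open.
Each open branch fixes some atoms; the unmentioned ones are free. Counting distinct full assignments: branch {q2=true, q3=true, q4=false, q5=true} (q1) contributes 2 new; branch {q1=false, q2=true, q3=true, q4=false, q5=true} (none free) contributes 0 new. Total: 2.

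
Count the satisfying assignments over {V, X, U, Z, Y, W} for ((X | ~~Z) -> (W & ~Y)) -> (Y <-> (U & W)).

Initial set: {(((X | ~~Z) -> (W & ~Y)) -> (Y <-> (U & W)))}.
(((X | ~~Z) -> (W & ~Y)) -> (Y <-> (U & W))): β-rule — branch into ~((X | ~~Z) -> (W & ~Y))  //  (Y <-> (U & W)).
  branch 1 (add ~((X | ~~Z) -> (W & ~Y))):
    ~((X | ~~Z) -> (W & ~Y)): α-rule — add (X | ~~Z), ~(W & ~Y).
    (X | ~~Z): β-rule — branch into X  //  ~~Z.
      branch 1.1 (add X):
        ~(W & ~Y): β-rule — branch into ~W  //  ~~Y.
          branch 1.1.1 (add ~W):
            ○ open, literals {W=false, X=true}.
          branch 1.1.2 (add ~~Y):
            ○ open, literals {X=true, Y=true}.
      branch 1.2 (add ~~Z):
        ~~Z: drop double negation, giving Z.
        ~(W & ~Y): β-rule — branch into ~W  //  ~~Y.
          branch 1.2.1 (add ~W):
            ○ open, literals {W=false, Z=true}.
          branch 1.2.2 (add ~~Y):
            ○ open, literals {Y=true, Z=true}.
  branch 2 (add (Y <-> (U & W))):
    (Y <-> (U & W)): β-rule — branch into Y, (U & W)  //  ~Y, ~(U & W).
      branch 2.1 (add Y, (U & W)):
        (U & W): α-rule — add U, W.
        ○ open, literals {U=true, W=true, Y=true}.
      branch 2.2 (add ~Y, ~(U & W)):
        ~(U & W): β-rule — branch into ~U  //  ~W.
          branch 2.2.1 (add ~U):
            ○ open, literals {U=false, Y=false}.
          branch 2.2.2 (add ~W):
            ○ open, literals {W=false, Y=false}.
0 branches closed, 7 open.
Each open branch fixes some atoms; the unmentioned ones are free. Counting distinct full assignments: branch {W=false, X=true} (V, U, Z, Y) contributes 16 new; branch {X=true, Y=true} (V, U, Z, W) contributes 8 new; branch {W=false, Z=true} (V, X, U, Y) contributes 8 new; branch {Y=true, Z=true} (V, X, U, W) contributes 4 new; branch {U=true, W=true, Y=true} (V, X, Z) contributes 2 new; branch {U=false, Y=false} (V, X, Z, W) contributes 10 new; branch {W=false, Y=false} (V, X, U, Z) contributes 2 new. Total: 50.

50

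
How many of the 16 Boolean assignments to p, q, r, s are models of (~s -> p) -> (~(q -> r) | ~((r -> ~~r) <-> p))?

10

Initial set: {T ((~s -> p) -> (~(q -> r) | ~((r -> ~~r) <-> p)))}.
T ((~s -> p) -> (~(q -> r) | ~((r -> ~~r) <-> p))): β-rule — branch into F (~s -> p)  //  T (~(q -> r) | ~((r -> ~~r) <-> p)).
  branch 1 (add F (~s -> p)):
    F (~s -> p): α-rule — add T ~s, F p.
    ○ open, literals {p=F, s=F}.
  branch 2 (add T (~(q -> r) | ~((r -> ~~r) <-> p))):
    T (~(q -> r) | ~((r -> ~~r) <-> p)): β-rule — branch into T ~(q -> r)  //  T ~((r -> ~~r) <-> p).
      branch 2.1 (add T ~(q -> r)):
        T ~(q -> r): α-rule — add T q, F r.
        ○ open, literals {q=T, r=F}.
      branch 2.2 (add T ~((r -> ~~r) <-> p)):
        T ~((r -> ~~r) <-> p): β-rule — branch into T (r -> ~~r), F p  //  F (r -> ~~r), T p.
          branch 2.2.1 (add T (r -> ~~r), F p):
            T (r -> ~~r): β-rule — branch into F r  //  T ~~r.
              branch 2.2.1.1 (add F r):
                ○ open, literals {p=F, r=F}.
              branch 2.2.1.2 (add T ~~r):
                T ~~r: drop double negation, giving T r.
                ○ open, literals {p=F, r=T}.
          branch 2.2.2 (add F (r -> ~~r), T p):
            F (r -> ~~r): α-rule — add T r, F ~~r.
            F ~~r: drop double negation, giving F r.
            × closes — contains both r and ~r.
1 branch closed, 4 open.
Each open branch fixes some atoms; the unmentioned ones are free. Counting distinct full assignments: branch {p=F, s=F} (q, r) contributes 4 new; branch {q=T, r=F} (p, s) contributes 3 new; branch {p=F, r=F} (q, s) contributes 1 new; branch {p=F, r=T} (q, s) contributes 2 new. Total: 10.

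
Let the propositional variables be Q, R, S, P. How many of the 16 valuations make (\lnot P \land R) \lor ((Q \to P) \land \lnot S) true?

Initial set: {((\lnot P \land R) \lor ((Q \to P) \land \lnot S))}.
((\lnot P \land R) \lor ((Q \to P) \land \lnot S)): β-rule — branch into (\lnot P \land R)  //  ((Q \to P) \land \lnot S).
  branch 1 (add (\lnot P \land R)):
    (\lnot P \land R): α-rule — add \lnot P, R.
    ○ open, literals {P=false, R=true}.
  branch 2 (add ((Q \to P) \land \lnot S)):
    ((Q \to P) \land \lnot S): α-rule — add (Q \to P), \lnot S.
    (Q \to P): β-rule — branch into \lnot Q  //  P.
      branch 2.1 (add \lnot Q):
        ○ open, literals {Q=false, S=false}.
      branch 2.2 (add P):
        ○ open, literals {P=true, S=false}.
0 branches closed, 3 open.
Each open branch fixes some atoms; the unmentioned ones are free. Counting distinct full assignments: branch {P=false, R=true} (Q, S) contributes 4 new; branch {Q=false, S=false} (R, P) contributes 3 new; branch {P=true, S=false} (Q, R) contributes 2 new. Total: 9.

9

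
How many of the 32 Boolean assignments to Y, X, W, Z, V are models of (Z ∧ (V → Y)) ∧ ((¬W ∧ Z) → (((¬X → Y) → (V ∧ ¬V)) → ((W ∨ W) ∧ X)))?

Initial set: {((Z ∧ (V → Y)) ∧ ((¬W ∧ Z) → (((¬X → Y) → (V ∧ ¬V)) → ((W ∨ W) ∧ X))))}.
((Z ∧ (V → Y)) ∧ ((¬W ∧ Z) → (((¬X → Y) → (V ∧ ¬V)) → ((W ∨ W) ∧ X)))): α-rule — add (Z ∧ (V → Y)), ((¬W ∧ Z) → (((¬X → Y) → (V ∧ ¬V)) → ((W ∨ W) ∧ X))).
(Z ∧ (V → Y)): α-rule — add Z, (V → Y).
((¬W ∧ Z) → (((¬X → Y) → (V ∧ ¬V)) → ((W ∨ W) ∧ X))): β-rule — branch into ¬(¬W ∧ Z)  //  (((¬X → Y) → (V ∧ ¬V)) → ((W ∨ W) ∧ X)).
  branch 1 (add ¬(¬W ∧ Z)):
    (V → Y): β-rule — branch into ¬V  //  Y.
      branch 1.1 (add ¬V):
        ¬(¬W ∧ Z): β-rule — branch into ¬¬W  //  ¬Z.
          branch 1.1.1 (add ¬¬W):
            ○ open, literals {V=0, W=1, Z=1}.
          branch 1.1.2 (add ¬Z):
            × closes — contains both Z and ¬Z.
      branch 1.2 (add Y):
        ¬(¬W ∧ Z): β-rule — branch into ¬¬W  //  ¬Z.
          branch 1.2.1 (add ¬¬W):
            ○ open, literals {W=1, Y=1, Z=1}.
          branch 1.2.2 (add ¬Z):
            × closes — contains both Z and ¬Z.
  branch 2 (add (((¬X → Y) → (V ∧ ¬V)) → ((W ∨ W) ∧ X))):
    (V → Y): β-rule — branch into ¬V  //  Y.
      branch 2.1 (add ¬V):
        (((¬X → Y) → (V ∧ ¬V)) → ((W ∨ W) ∧ X)): β-rule — branch into ¬((¬X → Y) → (V ∧ ¬V))  //  ((W ∨ W) ∧ X).
          branch 2.1.1 (add ¬((¬X → Y) → (V ∧ ¬V))):
            ¬((¬X → Y) → (V ∧ ¬V)): α-rule — add (¬X → Y), ¬(V ∧ ¬V).
            (¬X → Y): β-rule — branch into ¬¬X  //  Y.
              branch 2.1.1.1 (add ¬¬X):
                ¬(V ∧ ¬V): β-rule — branch into ¬V  //  ¬¬V.
                  branch 2.1.1.1.1 (add ¬V):
                    ○ open, literals {V=0, X=1, Z=1}.
                  branch 2.1.1.1.2 (add ¬¬V):
                    × closes — contains both V and ¬V.
              branch 2.1.1.2 (add Y):
                ¬(V ∧ ¬V): β-rule — branch into ¬V  //  ¬¬V.
                  branch 2.1.1.2.1 (add ¬V):
                    ○ open, literals {V=0, Y=1, Z=1}.
                  branch 2.1.1.2.2 (add ¬¬V):
                    × closes — contains both V and ¬V.
          branch 2.1.2 (add ((W ∨ W) ∧ X)):
            ((W ∨ W) ∧ X): α-rule — add (W ∨ W), X.
            (W ∨ W): β-rule — branch into W  //  W.
              branch 2.1.2.1 (add W):
                ○ open, literals {V=0, W=1, X=1, Z=1}.
              branch 2.1.2.2 (add W):
                ○ open, literals {V=0, W=1, X=1, Z=1}.
      branch 2.2 (add Y):
        (((¬X → Y) → (V ∧ ¬V)) → ((W ∨ W) ∧ X)): β-rule — branch into ¬((¬X → Y) → (V ∧ ¬V))  //  ((W ∨ W) ∧ X).
          branch 2.2.1 (add ¬((¬X → Y) → (V ∧ ¬V))):
            ¬((¬X → Y) → (V ∧ ¬V)): α-rule — add (¬X → Y), ¬(V ∧ ¬V).
            (¬X → Y): β-rule — branch into ¬¬X  //  Y.
              branch 2.2.1.1 (add ¬¬X):
                ¬(V ∧ ¬V): β-rule — branch into ¬V  //  ¬¬V.
                  branch 2.2.1.1.1 (add ¬V):
                    ○ open, literals {V=0, X=1, Y=1, Z=1}.
                  branch 2.2.1.1.2 (add ¬¬V):
                    ○ open, literals {V=1, X=1, Y=1, Z=1}.
              branch 2.2.1.2 (add Y):
                ¬(V ∧ ¬V): β-rule — branch into ¬V  //  ¬¬V.
                  branch 2.2.1.2.1 (add ¬V):
                    ○ open, literals {V=0, Y=1, Z=1}.
                  branch 2.2.1.2.2 (add ¬¬V):
                    ○ open, literals {V=1, Y=1, Z=1}.
          branch 2.2.2 (add ((W ∨ W) ∧ X)):
            ((W ∨ W) ∧ X): α-rule — add (W ∨ W), X.
            (W ∨ W): β-rule — branch into W  //  W.
              branch 2.2.2.1 (add W):
                ○ open, literals {W=1, X=1, Y=1, Z=1}.
              branch 2.2.2.2 (add W):
                ○ open, literals {W=1, X=1, Y=1, Z=1}.
4 branches closed, 12 open.
Each open branch fixes some atoms; the unmentioned ones are free. Counting distinct full assignments: branch {V=0, W=1, Z=1} (Y, X) contributes 4 new; branch {W=1, Y=1, Z=1} (X, V) contributes 2 new; branch {V=0, X=1, Z=1} (Y, W) contributes 2 new; branch {V=0, Y=1, Z=1} (X, W) contributes 1 new; branch {V=0, W=1, X=1, Z=1} (Y) contributes 0 new; branch {V=0, W=1, X=1, Z=1} (Y) contributes 0 new; branch {V=0, X=1, Y=1, Z=1} (W) contributes 0 new; branch {V=1, X=1, Y=1, Z=1} (W) contributes 1 new; branch {V=0, Y=1, Z=1} (X, W) contributes 0 new; branch {V=1, Y=1, Z=1} (X, W) contributes 1 new; branch {W=1, X=1, Y=1, Z=1} (V) contributes 0 new; branch {W=1, X=1, Y=1, Z=1} (V) contributes 0 new. Total: 11.

11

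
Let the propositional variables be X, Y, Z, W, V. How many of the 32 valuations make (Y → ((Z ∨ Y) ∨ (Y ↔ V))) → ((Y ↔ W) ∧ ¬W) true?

8

Initial set: {T ((Y → ((Z ∨ Y) ∨ (Y ↔ V))) → ((Y ↔ W) ∧ ¬W))}.
T ((Y → ((Z ∨ Y) ∨ (Y ↔ V))) → ((Y ↔ W) ∧ ¬W)): β-rule — branch into F (Y → ((Z ∨ Y) ∨ (Y ↔ V)))  //  T ((Y ↔ W) ∧ ¬W).
  branch 1 (add F (Y → ((Z ∨ Y) ∨ (Y ↔ V)))):
    F (Y → ((Z ∨ Y) ∨ (Y ↔ V))): α-rule — add T Y, F ((Z ∨ Y) ∨ (Y ↔ V)).
    F ((Z ∨ Y) ∨ (Y ↔ V)): α-rule — add F (Z ∨ Y), F (Y ↔ V).
    F (Z ∨ Y): α-rule — add F Z, F Y.
    × closes — contains both Y and ¬Y.
  branch 2 (add T ((Y ↔ W) ∧ ¬W)):
    T ((Y ↔ W) ∧ ¬W): α-rule — add T (Y ↔ W), T ¬W.
    T (Y ↔ W): β-rule — branch into T Y, T W  //  F Y, F W.
      branch 2.1 (add T Y, T W):
        × closes — contains both W and ¬W.
      branch 2.2 (add F Y, F W):
        ○ open, literals {W=F, Y=F}.
2 branches closed, 1 open.
Each open branch fixes some atoms; the unmentioned ones are free. Counting distinct full assignments: branch {W=F, Y=F} (X, Z, V) contributes 8 new. Total: 8.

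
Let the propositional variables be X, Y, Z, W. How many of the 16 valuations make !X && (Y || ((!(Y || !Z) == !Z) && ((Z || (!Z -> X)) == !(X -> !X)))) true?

4

Initial set: {(!X && (Y || ((!(Y || !Z) == !Z) && ((Z || (!Z -> X)) == !(X -> !X)))))}.
(!X && (Y || ((!(Y || !Z) == !Z) && ((Z || (!Z -> X)) == !(X -> !X))))): α-rule — add !X, (Y || ((!(Y || !Z) == !Z) && ((Z || (!Z -> X)) == !(X -> !X)))).
(Y || ((!(Y || !Z) == !Z) && ((Z || (!Z -> X)) == !(X -> !X)))): β-rule — branch into Y  //  ((!(Y || !Z) == !Z) && ((Z || (!Z -> X)) == !(X -> !X))).
  branch 1 (add Y):
    ○ open, literals {X=0, Y=1}.
  branch 2 (add ((!(Y || !Z) == !Z) && ((Z || (!Z -> X)) == !(X -> !X)))):
    ((!(Y || !Z) == !Z) && ((Z || (!Z -> X)) == !(X -> !X))): α-rule — add (!(Y || !Z) == !Z), ((Z || (!Z -> X)) == !(X -> !X)).
    (!(Y || !Z) == !Z): β-rule — branch into !(Y || !Z), !Z  //  !!(Y || !Z), !!Z.
      branch 2.1 (add !(Y || !Z), !Z):
        !(Y || !Z): α-rule — add !Y, !!Z.
        × closes — contains both Z and !Z.
      branch 2.2 (add !!(Y || !Z), !!Z):
        ((Z || (!Z -> X)) == !(X -> !X)): β-rule — branch into (Z || (!Z -> X)), !(X -> !X)  //  !(Z || (!Z -> X)), !!(X -> !X).
          branch 2.2.1 (add (Z || (!Z -> X)), !(X -> !X)):
            !(X -> !X): α-rule — add X, !!X.
            × closes — contains both X and !X.
          branch 2.2.2 (add !(Z || (!Z -> X)), !!(X -> !X)):
            !(Z || (!Z -> X)): α-rule — add !Z, !(!Z -> X).
            × closes — contains both Z and !Z.
3 branches closed, 1 open.
Each open branch fixes some atoms; the unmentioned ones are free. Counting distinct full assignments: branch {X=0, Y=1} (Z, W) contributes 4 new. Total: 4.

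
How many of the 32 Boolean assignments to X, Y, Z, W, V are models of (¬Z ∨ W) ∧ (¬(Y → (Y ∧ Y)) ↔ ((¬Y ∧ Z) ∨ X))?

10

Initial set: {T ((¬Z ∨ W) ∧ (¬(Y → (Y ∧ Y)) ↔ ((¬Y ∧ Z) ∨ X)))}.
T ((¬Z ∨ W) ∧ (¬(Y → (Y ∧ Y)) ↔ ((¬Y ∧ Z) ∨ X))): α-rule — add T (¬Z ∨ W), T (¬(Y → (Y ∧ Y)) ↔ ((¬Y ∧ Z) ∨ X)).
T (¬Z ∨ W): β-rule — branch into T ¬Z  //  T W.
  branch 1 (add T ¬Z):
    T (¬(Y → (Y ∧ Y)) ↔ ((¬Y ∧ Z) ∨ X)): β-rule — branch into T ¬(Y → (Y ∧ Y)), T ((¬Y ∧ Z) ∨ X)  //  F ¬(Y → (Y ∧ Y)), F ((¬Y ∧ Z) ∨ X).
      branch 1.1 (add T ¬(Y → (Y ∧ Y)), T ((¬Y ∧ Z) ∨ X)):
        T ¬(Y → (Y ∧ Y)): α-rule — add T Y, F (Y ∧ Y).
        T ((¬Y ∧ Z) ∨ X): β-rule — branch into T (¬Y ∧ Z)  //  T X.
          branch 1.1.1 (add T (¬Y ∧ Z)):
            T (¬Y ∧ Z): α-rule — add T ¬Y, T Z.
            × closes — contains both Y and ¬Y.
          branch 1.1.2 (add T X):
            F (Y ∧ Y): β-rule — branch into F Y  //  F Y.
              branch 1.1.2.1 (add F Y):
                × closes — contains both Y and ¬Y.
              branch 1.1.2.2 (add F Y):
                × closes — contains both Y and ¬Y.
      branch 1.2 (add F ¬(Y → (Y ∧ Y)), F ((¬Y ∧ Z) ∨ X)):
        F ((¬Y ∧ Z) ∨ X): α-rule — add F (¬Y ∧ Z), F X.
        F ¬(Y → (Y ∧ Y)): β-rule — branch into F Y  //  T (Y ∧ Y).
          branch 1.2.1 (add F Y):
            F (¬Y ∧ Z): β-rule — branch into F ¬Y  //  F Z.
              branch 1.2.1.1 (add F ¬Y):
                × closes — contains both Y and ¬Y.
              branch 1.2.1.2 (add F Z):
                ○ open, literals {X=0, Y=0, Z=0}.
          branch 1.2.2 (add T (Y ∧ Y)):
            T (Y ∧ Y): α-rule — add T Y, T Y.
            F (¬Y ∧ Z): β-rule — branch into F ¬Y  //  F Z.
              branch 1.2.2.1 (add F ¬Y):
                ○ open, literals {X=0, Y=1, Z=0}.
              branch 1.2.2.2 (add F Z):
                ○ open, literals {X=0, Y=1, Z=0}.
  branch 2 (add T W):
    T (¬(Y → (Y ∧ Y)) ↔ ((¬Y ∧ Z) ∨ X)): β-rule — branch into T ¬(Y → (Y ∧ Y)), T ((¬Y ∧ Z) ∨ X)  //  F ¬(Y → (Y ∧ Y)), F ((¬Y ∧ Z) ∨ X).
      branch 2.1 (add T ¬(Y → (Y ∧ Y)), T ((¬Y ∧ Z) ∨ X)):
        T ¬(Y → (Y ∧ Y)): α-rule — add T Y, F (Y ∧ Y).
        T ((¬Y ∧ Z) ∨ X): β-rule — branch into T (¬Y ∧ Z)  //  T X.
          branch 2.1.1 (add T (¬Y ∧ Z)):
            T (¬Y ∧ Z): α-rule — add T ¬Y, T Z.
            × closes — contains both Y and ¬Y.
          branch 2.1.2 (add T X):
            F (Y ∧ Y): β-rule — branch into F Y  //  F Y.
              branch 2.1.2.1 (add F Y):
                × closes — contains both Y and ¬Y.
              branch 2.1.2.2 (add F Y):
                × closes — contains both Y and ¬Y.
      branch 2.2 (add F ¬(Y → (Y ∧ Y)), F ((¬Y ∧ Z) ∨ X)):
        F ((¬Y ∧ Z) ∨ X): α-rule — add F (¬Y ∧ Z), F X.
        F ¬(Y → (Y ∧ Y)): β-rule — branch into F Y  //  T (Y ∧ Y).
          branch 2.2.1 (add F Y):
            F (¬Y ∧ Z): β-rule — branch into F ¬Y  //  F Z.
              branch 2.2.1.1 (add F ¬Y):
                × closes — contains both Y and ¬Y.
              branch 2.2.1.2 (add F Z):
                ○ open, literals {W=1, X=0, Y=0, Z=0}.
          branch 2.2.2 (add T (Y ∧ Y)):
            T (Y ∧ Y): α-rule — add T Y, T Y.
            F (¬Y ∧ Z): β-rule — branch into F ¬Y  //  F Z.
              branch 2.2.2.1 (add F ¬Y):
                ○ open, literals {W=1, X=0, Y=1}.
              branch 2.2.2.2 (add F Z):
                ○ open, literals {W=1, X=0, Y=1, Z=0}.
8 branches closed, 6 open.
Each open branch fixes some atoms; the unmentioned ones are free. Counting distinct full assignments: branch {X=0, Y=0, Z=0} (W, V) contributes 4 new; branch {X=0, Y=1, Z=0} (W, V) contributes 4 new; branch {X=0, Y=1, Z=0} (W, V) contributes 0 new; branch {W=1, X=0, Y=0, Z=0} (V) contributes 0 new; branch {W=1, X=0, Y=1} (Z, V) contributes 2 new; branch {W=1, X=0, Y=1, Z=0} (V) contributes 0 new. Total: 10.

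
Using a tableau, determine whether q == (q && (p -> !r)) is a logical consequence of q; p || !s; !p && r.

Yes

Initial set: {T q; T (p || !s); T (!p && r); F (q == (q && (p -> !r)))}.
T (!p && r): α-rule — add T !p, T r.
T (p || !s): β-rule — branch into T p  //  T !s.
  branch 1 (add T p):
    × closes — contains both p and !p.
  branch 2 (add T !s):
    F (q == (q && (p -> !r))): β-rule — branch into T q, F (q && (p -> !r))  //  F q, T (q && (p -> !r)).
      branch 2.1 (add T q, F (q && (p -> !r))):
        F (q && (p -> !r)): β-rule — branch into F q  //  F (p -> !r).
          branch 2.1.1 (add F q):
            × closes — contains both q and !q.
          branch 2.1.2 (add F (p -> !r)):
            F (p -> !r): α-rule — add T p, F !r.
            × closes — contains both p and !p.
      branch 2.2 (add F q, T (q && (p -> !r))):
        × closes — contains both q and !q.
All 4 branches close.
Every branch closed, so the premises entail the conclusion.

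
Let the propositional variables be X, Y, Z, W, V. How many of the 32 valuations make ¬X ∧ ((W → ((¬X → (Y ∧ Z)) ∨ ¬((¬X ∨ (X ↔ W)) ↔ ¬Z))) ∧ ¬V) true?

6

Initial set: {(¬X ∧ ((W → ((¬X → (Y ∧ Z)) ∨ ¬((¬X ∨ (X ↔ W)) ↔ ¬Z))) ∧ ¬V))}.
(¬X ∧ ((W → ((¬X → (Y ∧ Z)) ∨ ¬((¬X ∨ (X ↔ W)) ↔ ¬Z))) ∧ ¬V)): α-rule — add ¬X, ((W → ((¬X → (Y ∧ Z)) ∨ ¬((¬X ∨ (X ↔ W)) ↔ ¬Z))) ∧ ¬V).
((W → ((¬X → (Y ∧ Z)) ∨ ¬((¬X ∨ (X ↔ W)) ↔ ¬Z))) ∧ ¬V): α-rule — add (W → ((¬X → (Y ∧ Z)) ∨ ¬((¬X ∨ (X ↔ W)) ↔ ¬Z))), ¬V.
(W → ((¬X → (Y ∧ Z)) ∨ ¬((¬X ∨ (X ↔ W)) ↔ ¬Z))): β-rule — branch into ¬W  //  ((¬X → (Y ∧ Z)) ∨ ¬((¬X ∨ (X ↔ W)) ↔ ¬Z)).
  branch 1 (add ¬W):
    ○ open, literals {V=F, W=F, X=F}.
  branch 2 (add ((¬X → (Y ∧ Z)) ∨ ¬((¬X ∨ (X ↔ W)) ↔ ¬Z))):
    ((¬X → (Y ∧ Z)) ∨ ¬((¬X ∨ (X ↔ W)) ↔ ¬Z)): β-rule — branch into (¬X → (Y ∧ Z))  //  ¬((¬X ∨ (X ↔ W)) ↔ ¬Z).
      branch 2.1 (add (¬X → (Y ∧ Z))):
        (¬X → (Y ∧ Z)): β-rule — branch into ¬¬X  //  (Y ∧ Z).
          branch 2.1.1 (add ¬¬X):
            × closes — contains both X and ¬X.
          branch 2.1.2 (add (Y ∧ Z)):
            (Y ∧ Z): α-rule — add Y, Z.
            ○ open, literals {V=F, X=F, Y=T, Z=T}.
      branch 2.2 (add ¬((¬X ∨ (X ↔ W)) ↔ ¬Z)):
        ¬((¬X ∨ (X ↔ W)) ↔ ¬Z): β-rule — branch into (¬X ∨ (X ↔ W)), ¬¬Z  //  ¬(¬X ∨ (X ↔ W)), ¬Z.
          branch 2.2.1 (add (¬X ∨ (X ↔ W)), ¬¬Z):
            (¬X ∨ (X ↔ W)): β-rule — branch into ¬X  //  (X ↔ W).
              branch 2.2.1.1 (add ¬X):
                ○ open, literals {V=F, X=F, Z=T}.
              branch 2.2.1.2 (add (X ↔ W)):
                (X ↔ W): β-rule — branch into X, W  //  ¬X, ¬W.
                  branch 2.2.1.2.1 (add X, W):
                    × closes — contains both X and ¬X.
                  branch 2.2.1.2.2 (add ¬X, ¬W):
                    ○ open, literals {V=F, W=F, X=F, Z=T}.
          branch 2.2.2 (add ¬(¬X ∨ (X ↔ W)), ¬Z):
            ¬(¬X ∨ (X ↔ W)): α-rule — add ¬¬X, ¬(X ↔ W).
            × closes — contains both X and ¬X.
3 branches closed, 4 open.
Each open branch fixes some atoms; the unmentioned ones are free. Counting distinct full assignments: branch {V=F, W=F, X=F} (Y, Z) contributes 4 new; branch {V=F, X=F, Y=T, Z=T} (W) contributes 1 new; branch {V=F, X=F, Z=T} (Y, W) contributes 1 new; branch {V=F, W=F, X=F, Z=T} (Y) contributes 0 new. Total: 6.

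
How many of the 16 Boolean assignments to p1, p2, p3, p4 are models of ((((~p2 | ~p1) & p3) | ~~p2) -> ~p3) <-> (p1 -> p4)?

Initial set: {(((((~p2 | ~p1) & p3) | ~~p2) -> ~p3) <-> (p1 -> p4))}.
(((((~p2 | ~p1) & p3) | ~~p2) -> ~p3) <-> (p1 -> p4)): β-rule — branch into ((((~p2 | ~p1) & p3) | ~~p2) -> ~p3), (p1 -> p4)  //  ~((((~p2 | ~p1) & p3) | ~~p2) -> ~p3), ~(p1 -> p4).
  branch 1 (add ((((~p2 | ~p1) & p3) | ~~p2) -> ~p3), (p1 -> p4)):
    ((((~p2 | ~p1) & p3) | ~~p2) -> ~p3): β-rule — branch into ~(((~p2 | ~p1) & p3) | ~~p2)  //  ~p3.
      branch 1.1 (add ~(((~p2 | ~p1) & p3) | ~~p2)):
        ~(((~p2 | ~p1) & p3) | ~~p2): α-rule — add ~((~p2 | ~p1) & p3), ~~~p2.
        ~~~p2: drop double negation, giving ~p2.
        (p1 -> p4): β-rule — branch into ~p1  //  p4.
          branch 1.1.1 (add ~p1):
            ~((~p2 | ~p1) & p3): β-rule — branch into ~(~p2 | ~p1)  //  ~p3.
              branch 1.1.1.1 (add ~(~p2 | ~p1)):
                ~(~p2 | ~p1): α-rule — add ~~p2, ~~p1.
                × closes — contains both p2 and ~p2.
              branch 1.1.1.2 (add ~p3):
                ○ open, literals {p1=false, p2=false, p3=false}.
          branch 1.1.2 (add p4):
            ~((~p2 | ~p1) & p3): β-rule — branch into ~(~p2 | ~p1)  //  ~p3.
              branch 1.1.2.1 (add ~(~p2 | ~p1)):
                ~(~p2 | ~p1): α-rule — add ~~p2, ~~p1.
                × closes — contains both p2 and ~p2.
              branch 1.1.2.2 (add ~p3):
                ○ open, literals {p2=false, p3=false, p4=true}.
      branch 1.2 (add ~p3):
        (p1 -> p4): β-rule — branch into ~p1  //  p4.
          branch 1.2.1 (add ~p1):
            ○ open, literals {p1=false, p3=false}.
          branch 1.2.2 (add p4):
            ○ open, literals {p3=false, p4=true}.
  branch 2 (add ~((((~p2 | ~p1) & p3) | ~~p2) -> ~p3), ~(p1 -> p4)):
    ~((((~p2 | ~p1) & p3) | ~~p2) -> ~p3): α-rule — add (((~p2 | ~p1) & p3) | ~~p2), ~~p3.
    ~(p1 -> p4): α-rule — add p1, ~p4.
    (((~p2 | ~p1) & p3) | ~~p2): β-rule — branch into ((~p2 | ~p1) & p3)  //  ~~p2.
      branch 2.1 (add ((~p2 | ~p1) & p3)):
        ((~p2 | ~p1) & p3): α-rule — add (~p2 | ~p1), p3.
        (~p2 | ~p1): β-rule — branch into ~p2  //  ~p1.
          branch 2.1.1 (add ~p2):
            ○ open, literals {p1=true, p2=false, p3=true, p4=false}.
          branch 2.1.2 (add ~p1):
            × closes — contains both p1 and ~p1.
      branch 2.2 (add ~~p2):
        ~~p2: drop double negation, giving p2.
        ○ open, literals {p1=true, p2=true, p3=true, p4=false}.
3 branches closed, 6 open.
Each open branch fixes some atoms; the unmentioned ones are free. Counting distinct full assignments: branch {p1=false, p2=false, p3=false} (p4) contributes 2 new; branch {p2=false, p3=false, p4=true} (p1) contributes 1 new; branch {p1=false, p3=false} (p2, p4) contributes 2 new; branch {p3=false, p4=true} (p1, p2) contributes 1 new; branch {p1=true, p2=false, p3=true, p4=false} (none free) contributes 1 new; branch {p1=true, p2=true, p3=true, p4=false} (none free) contributes 1 new. Total: 8.

8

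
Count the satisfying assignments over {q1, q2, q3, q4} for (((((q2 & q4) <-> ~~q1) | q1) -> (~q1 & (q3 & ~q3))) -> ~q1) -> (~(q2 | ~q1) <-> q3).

Initial set: {((((((q2 & q4) <-> ~~q1) | q1) -> (~q1 & (q3 & ~q3))) -> ~q1) -> (~(q2 | ~q1) <-> q3))}.
((((((q2 & q4) <-> ~~q1) | q1) -> (~q1 & (q3 & ~q3))) -> ~q1) -> (~(q2 | ~q1) <-> q3)): β-rule — branch into ~(((((q2 & q4) <-> ~~q1) | q1) -> (~q1 & (q3 & ~q3))) -> ~q1)  //  (~(q2 | ~q1) <-> q3).
  branch 1 (add ~(((((q2 & q4) <-> ~~q1) | q1) -> (~q1 & (q3 & ~q3))) -> ~q1)):
    ~(((((q2 & q4) <-> ~~q1) | q1) -> (~q1 & (q3 & ~q3))) -> ~q1): α-rule — add ((((q2 & q4) <-> ~~q1) | q1) -> (~q1 & (q3 & ~q3))), ~~q1.
    ((((q2 & q4) <-> ~~q1) | q1) -> (~q1 & (q3 & ~q3))): β-rule — branch into ~(((q2 & q4) <-> ~~q1) | q1)  //  (~q1 & (q3 & ~q3)).
      branch 1.1 (add ~(((q2 & q4) <-> ~~q1) | q1)):
        ~(((q2 & q4) <-> ~~q1) | q1): α-rule — add ~((q2 & q4) <-> ~~q1), ~q1.
        × closes — contains both q1 and ~q1.
      branch 1.2 (add (~q1 & (q3 & ~q3))):
        (~q1 & (q3 & ~q3)): α-rule — add ~q1, (q3 & ~q3).
        × closes — contains both q1 and ~q1.
  branch 2 (add (~(q2 | ~q1) <-> q3)):
    (~(q2 | ~q1) <-> q3): β-rule — branch into ~(q2 | ~q1), q3  //  ~~(q2 | ~q1), ~q3.
      branch 2.1 (add ~(q2 | ~q1), q3):
        ~(q2 | ~q1): α-rule — add ~q2, ~~q1.
        ○ open, literals {q1=1, q2=0, q3=1}.
      branch 2.2 (add ~~(q2 | ~q1), ~q3):
        ~~(q2 | ~q1): β-rule — branch into q2  //  ~q1.
          branch 2.2.1 (add q2):
            ○ open, literals {q2=1, q3=0}.
          branch 2.2.2 (add ~q1):
            ○ open, literals {q1=0, q3=0}.
2 branches closed, 3 open.
Each open branch fixes some atoms; the unmentioned ones are free. Counting distinct full assignments: branch {q1=1, q2=0, q3=1} (q4) contributes 2 new; branch {q2=1, q3=0} (q1, q4) contributes 4 new; branch {q1=0, q3=0} (q2, q4) contributes 2 new. Total: 8.

8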